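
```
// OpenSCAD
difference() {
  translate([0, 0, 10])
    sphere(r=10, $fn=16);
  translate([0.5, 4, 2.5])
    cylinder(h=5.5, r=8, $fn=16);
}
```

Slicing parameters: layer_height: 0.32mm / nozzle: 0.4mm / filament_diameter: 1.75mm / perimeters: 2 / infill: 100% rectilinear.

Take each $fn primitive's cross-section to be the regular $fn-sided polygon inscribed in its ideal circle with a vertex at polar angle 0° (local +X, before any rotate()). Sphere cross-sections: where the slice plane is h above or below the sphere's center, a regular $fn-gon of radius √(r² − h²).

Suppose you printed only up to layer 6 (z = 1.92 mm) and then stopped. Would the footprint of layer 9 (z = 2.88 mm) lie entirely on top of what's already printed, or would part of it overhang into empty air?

part overhangs

Compare the two slices. At z = 1.92: the r=10 sphere slices to a regular 16-gon of circumradius 5.892 (√(r²−h²) with h=8.08 from center) (area = (16/2)·5.892²·sin(360°/16) = 106.27 mm²); the cylinder at (0.5, 4) does not reach this height (z outside [2.5, 8]); Taking the first minus the rest: none of the subtracted shapes is present at this height, so the r=10 sphere is unchanged — area = 106.27 mm². At z = 2.88: the r=10 sphere contributes a regular 16-gon of circumradius √(10²−7.12²) = 7.022 (area = (16/2)·7.022²·sin(360°/16) = 150.95 mm²); the r=8 cylinder at (0.5, 4) contributes a regular 16-gon of circumradius 8 (area = (16/2)·8.000²·sin(360°/16) = 195.93 mm²); Subtracting the remaining from the first: starting from the r=10 sphere (150.95 mm²), the r=8 cylinder at (0.5, 4) partially overlaps it — only the 112.64 mm² overlap (of its 195.93 mm²) is removed, clipping the outline — area = 38.30 mm². Checking containment: at z = 2.88 the cross-section extends beyond the z = 1.92 cross-section by about 20.82 mm².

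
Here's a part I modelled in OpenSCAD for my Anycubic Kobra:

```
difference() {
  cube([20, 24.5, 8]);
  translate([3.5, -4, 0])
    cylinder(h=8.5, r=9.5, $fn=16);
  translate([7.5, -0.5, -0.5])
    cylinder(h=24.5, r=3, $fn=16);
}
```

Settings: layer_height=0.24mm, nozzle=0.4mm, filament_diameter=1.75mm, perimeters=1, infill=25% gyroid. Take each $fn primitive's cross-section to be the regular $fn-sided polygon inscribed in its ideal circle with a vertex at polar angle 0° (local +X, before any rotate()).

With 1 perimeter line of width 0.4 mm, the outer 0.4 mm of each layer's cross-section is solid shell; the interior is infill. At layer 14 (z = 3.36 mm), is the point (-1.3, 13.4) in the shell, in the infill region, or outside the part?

At z = 3.36 mm: the 20×24.5 cube contributes its full rectangle; the r=9.5 cylinder at (3.5, -4) contributes a regular 16-gon of circumradius 9.5; the r=3 cylinder at (7.5, -0.5) contributes a regular 16-gon of circumradius 3; After the difference (first − rest): starting from the 20×24.5 cube, the r=9.5 cylinder at (3.5, -4) partially overlaps it — only the 50.73 mm² overlap (of its 276.30 mm²) is removed, clipping the outline; the r=3 cylinder at (7.5, -0.5) misses the remaining region (no effect) — 1 connected region. Overall, the cross-section is a single solid region. The nearest boundary edge runs (0.00, 4.80)→(0.00, 24.50); distance from the point to it = 1.30 mm. The point is not inside any of the regions above, so it lies outside the cross-section (1.30 mm from the nearest boundary).

outside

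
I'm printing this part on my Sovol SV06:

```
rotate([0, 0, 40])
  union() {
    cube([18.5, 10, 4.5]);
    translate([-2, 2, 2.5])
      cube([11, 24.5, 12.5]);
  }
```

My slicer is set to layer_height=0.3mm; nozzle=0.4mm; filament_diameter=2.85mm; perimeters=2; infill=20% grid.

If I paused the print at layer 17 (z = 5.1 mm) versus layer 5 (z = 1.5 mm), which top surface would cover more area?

layer 17 (z = 5.1 mm)

Layer 17 (z = 5.1): the cube is not intersected at this z (z outside [0, 4.5]); the 11×24.5 cube at (-2, 2) contributes its full rectangle (area 269.50 mm²); Taking the union: only the 11×24.5 cube at (-2, 2) is present, so the union is just that shape — area = 269.50 mm²; (whole slice rotated 40° about Z — lengths, areas and connectivity unchanged). So its area = 269.50 mm². Layer 5 (z = 1.5): the cube (footprint 18.5×10) is included at this height (area 185.00 mm²); the cube at (-2, 2) is not intersected at this z (z outside [2.5, 15]); Taking the union: only the 18.5×10 cube is present, so the union is just that shape — area = 185.00 mm²; (whole slice rotated 40° about Z — lengths, areas and connectivity unchanged). So its area = 185.00 mm². Layer 17 is larger (269.50 vs 185.00 mm²).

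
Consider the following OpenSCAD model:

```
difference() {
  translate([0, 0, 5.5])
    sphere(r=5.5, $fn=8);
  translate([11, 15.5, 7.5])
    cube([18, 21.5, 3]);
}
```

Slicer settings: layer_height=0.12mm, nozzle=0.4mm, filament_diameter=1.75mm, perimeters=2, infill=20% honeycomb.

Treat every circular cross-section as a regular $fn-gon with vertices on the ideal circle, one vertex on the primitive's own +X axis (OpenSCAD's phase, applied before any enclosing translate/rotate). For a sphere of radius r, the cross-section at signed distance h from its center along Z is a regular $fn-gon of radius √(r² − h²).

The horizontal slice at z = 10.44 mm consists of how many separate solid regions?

At z = 10.44 mm: the sphere: section is a regular 8-gon, circumradius = √(r²−h²) = √(5.5²−4.94²) = 2.418; the cube at (11, 15.5) (footprint 18×21.5) is included at this height; Subtracting the remaining from the first: starting from the r=5.5 sphere, the 18×21.5 cube at (11, 15.5) misses the remaining region (no effect) — 1 connected region. The result has 1 disconnected region.

1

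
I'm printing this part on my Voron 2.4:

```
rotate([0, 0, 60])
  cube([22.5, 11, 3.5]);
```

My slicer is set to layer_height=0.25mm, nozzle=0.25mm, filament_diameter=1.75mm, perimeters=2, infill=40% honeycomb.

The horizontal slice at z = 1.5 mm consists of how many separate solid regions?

1

At z = 1.5 mm: the cube (footprint 22.5×11) is included at this height; (whole slice rotated 60° about Z — lengths, areas and connectivity unchanged). The result has 1 disconnected region.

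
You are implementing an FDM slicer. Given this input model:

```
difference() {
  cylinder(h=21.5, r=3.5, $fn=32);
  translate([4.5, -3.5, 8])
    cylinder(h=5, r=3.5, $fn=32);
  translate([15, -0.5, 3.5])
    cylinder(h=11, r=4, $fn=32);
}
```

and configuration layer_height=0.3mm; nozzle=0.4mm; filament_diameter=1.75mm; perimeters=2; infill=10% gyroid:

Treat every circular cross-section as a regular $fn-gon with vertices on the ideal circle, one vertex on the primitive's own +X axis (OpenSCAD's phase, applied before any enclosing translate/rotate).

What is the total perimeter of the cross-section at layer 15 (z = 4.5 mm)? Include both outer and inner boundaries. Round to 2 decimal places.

At z = 4.5 mm: the cylinder: section is a regular 32-gon, circumradius r=3.5 (perimeter = 2·32·3.500·sin(180°/32) = 21.96 mm); the cylinder at (4.5, -3.5) does not reach this height (z outside [8, 13]); the r=4 cylinder at (15, -0.5) contributes a regular 32-gon of circumradius 4 (perimeter = 2·32·4.000·sin(180°/32) = 25.09 mm); After the difference (first − rest): starting from the r=3.5 cylinder, the r=4 cylinder at (15, -0.5) misses the remaining region (no effect) — boundary = 21.96 mm. Overall, the cross-section is a single solid region. Total boundary length (outer) = 21.96 mm.

21.96 mm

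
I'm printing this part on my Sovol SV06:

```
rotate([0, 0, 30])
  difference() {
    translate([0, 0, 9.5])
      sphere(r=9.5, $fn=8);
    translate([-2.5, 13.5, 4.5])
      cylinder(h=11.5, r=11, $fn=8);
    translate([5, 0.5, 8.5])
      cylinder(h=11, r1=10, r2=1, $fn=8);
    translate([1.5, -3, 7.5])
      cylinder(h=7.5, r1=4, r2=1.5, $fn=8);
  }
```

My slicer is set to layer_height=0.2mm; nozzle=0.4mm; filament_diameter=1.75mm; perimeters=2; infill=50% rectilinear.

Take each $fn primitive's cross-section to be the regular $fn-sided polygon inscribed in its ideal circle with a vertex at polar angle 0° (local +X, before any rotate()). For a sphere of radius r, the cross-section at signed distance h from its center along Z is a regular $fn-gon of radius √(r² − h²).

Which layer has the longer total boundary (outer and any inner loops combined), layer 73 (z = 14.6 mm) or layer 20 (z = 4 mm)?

Layer 73 (z = 14.6): the r=9.5 sphere contributes a regular 8-gon of circumradius √(9.5²−5.1²) = 8.015 (perimeter = 2·8·8.015·sin(180°/8) = 49.08 mm); the r=11 cylinder at (-2.5, 13.5) gives a regular 8-gon of circumradius 11 (constant along its height) (perimeter = 2·8·11.000·sin(180°/8) = 67.35 mm); the cone at (5, 0.5): at t=0.555 of its height the radius interpolates to r₁+(r₂−r₁)t = 5.009, giving a regular 8-gon of that circumradius (perimeter = 2·8·5.009·sin(180°/8) = 30.67 mm); the cone at (1.5, -3) (r1=4→r2=1.5) has section circumradius 1.633 here — a regular 8-gon (perimeter = 2·8·1.633·sin(180°/8) = 10.00 mm); Taking the first minus the rest: starting from the r=9.5 sphere, the r=11 cylinder at (-2.5, 13.5) partially overlaps it — only the 33.95 mm² overlap (of its 342.24 mm²) is removed, clipping the outline; the cone at (5, 0.5) partially overlaps it — only the 54.73 mm² overlap (of its 70.97 mm²) is removed, clipping the outline; the cone at (1.5, -3) partially overlaps it — only the 4.55 mm² overlap (of its 7.55 mm²) is removed, clipping the outline — boundary = 59.17 mm; (rotated 30° about Z; rotation is an isometry so areas/perimeters/island counts are preserved). So its perimeter = 59.17 mm. Layer 20 (z = 4): the r=9.5 sphere slices to a regular 8-gon of circumradius 7.746 (√(r²−h²) with h=5.5 from center) (perimeter = 2·8·7.746·sin(180°/8) = 47.43 mm); the cylinder at (-2.5, 13.5) is not intersected at this z (z outside [4.5, 16]); the cone at (5, 0.5) does not reach this height (z outside [8.5, 19.5]); the cone at (1.5, -3) is not intersected at this z (z outside [7.5, 15]); Taking the first minus the rest: none of the subtracted shapes is present at this height, so the r=9.5 sphere is unchanged — boundary = 47.43 mm; (rotated 30° about Z; rotation is an isometry so areas/perimeters/island counts are preserved). So its perimeter = 47.43 mm. Layer 73 is larger (59.17 vs 47.43 mm).

layer 73 (z = 14.6 mm)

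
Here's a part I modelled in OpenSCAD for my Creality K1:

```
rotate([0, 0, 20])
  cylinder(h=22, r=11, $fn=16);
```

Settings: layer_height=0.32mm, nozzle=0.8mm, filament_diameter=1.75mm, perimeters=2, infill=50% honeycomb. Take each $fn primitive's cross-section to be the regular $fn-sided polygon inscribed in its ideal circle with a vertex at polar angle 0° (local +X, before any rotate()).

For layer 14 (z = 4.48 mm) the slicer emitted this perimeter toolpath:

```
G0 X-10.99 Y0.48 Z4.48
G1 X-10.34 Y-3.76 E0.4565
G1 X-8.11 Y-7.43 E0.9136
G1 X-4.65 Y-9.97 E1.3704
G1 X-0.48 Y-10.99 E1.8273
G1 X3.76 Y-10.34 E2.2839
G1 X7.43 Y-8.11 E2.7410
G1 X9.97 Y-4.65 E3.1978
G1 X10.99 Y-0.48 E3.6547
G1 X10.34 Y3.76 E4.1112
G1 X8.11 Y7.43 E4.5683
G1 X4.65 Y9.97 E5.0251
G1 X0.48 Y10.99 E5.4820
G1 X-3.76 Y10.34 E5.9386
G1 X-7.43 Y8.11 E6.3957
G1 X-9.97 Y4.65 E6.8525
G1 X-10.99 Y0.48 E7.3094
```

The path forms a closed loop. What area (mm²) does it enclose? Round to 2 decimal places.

370.49 mm²

Apply the shoelace formula to the sequence of (X, Y) vertices; enclosed area = 370.49 mm².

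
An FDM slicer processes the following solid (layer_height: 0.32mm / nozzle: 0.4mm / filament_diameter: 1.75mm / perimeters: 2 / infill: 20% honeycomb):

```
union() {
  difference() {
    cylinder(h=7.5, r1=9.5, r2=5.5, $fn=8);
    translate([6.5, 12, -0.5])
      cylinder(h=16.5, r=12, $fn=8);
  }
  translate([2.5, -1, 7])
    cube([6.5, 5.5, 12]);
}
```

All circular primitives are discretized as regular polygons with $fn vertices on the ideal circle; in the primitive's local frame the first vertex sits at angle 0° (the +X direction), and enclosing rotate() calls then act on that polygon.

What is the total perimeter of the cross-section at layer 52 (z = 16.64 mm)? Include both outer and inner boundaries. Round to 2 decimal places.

At z = 16.64 mm: the cone does not reach this height (z outside [0, 7.5]); the cylinder at (6.5, 12) does not reach this height (z outside [-0.5, 16]); After the difference (first − rest): the first operand is absent here, so nothing remains; the cube at (2.5, -1) is present — its section is the full 6.5×5.5 rectangle (perimeter 24.00 mm); Merging all regions: only the 6.5×5.5 cube at (2.5, -1) is present, so the union is just that shape — boundary = 24.00 mm. Overall, the cross-section is a single solid region. Total boundary length (outer) = 24.00 mm.

24.00 mm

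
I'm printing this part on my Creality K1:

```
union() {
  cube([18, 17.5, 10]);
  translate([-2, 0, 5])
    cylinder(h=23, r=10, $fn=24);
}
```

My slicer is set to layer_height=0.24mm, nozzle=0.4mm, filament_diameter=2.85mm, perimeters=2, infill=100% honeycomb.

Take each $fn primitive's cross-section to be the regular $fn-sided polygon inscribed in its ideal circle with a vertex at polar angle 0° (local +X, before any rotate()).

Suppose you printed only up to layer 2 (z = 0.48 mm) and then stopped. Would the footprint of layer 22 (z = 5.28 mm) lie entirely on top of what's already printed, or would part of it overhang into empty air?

part overhangs

Compare the two slices. At z = 0.48: the cube is present — its section is the full 18×17.5 rectangle (area 315.00 mm²); the cylinder at (-2, 0) does not reach this height (z outside [5, 28]); Combining (union): only the 18×17.5 cube is present, so the union is just that shape — area = 315.00 mm². At z = 5.28: the 18×17.5 cube contributes its full rectangle (area 315.00 mm²); the cylinder at (-2, 0): section is a regular 24-gon, circumradius r=10 (area = (24/2)·10.000²·sin(360°/24) = 310.58 mm²); Merging all regions: the regions partially overlap — summed areas 625.58 mm² minus the doubly-counted overlap 57.91 mm² gives 567.67 mm² — area = 567.67 mm². Checking containment: at z = 5.28 the cross-section extends beyond the z = 0.48 cross-section by about 252.67 mm².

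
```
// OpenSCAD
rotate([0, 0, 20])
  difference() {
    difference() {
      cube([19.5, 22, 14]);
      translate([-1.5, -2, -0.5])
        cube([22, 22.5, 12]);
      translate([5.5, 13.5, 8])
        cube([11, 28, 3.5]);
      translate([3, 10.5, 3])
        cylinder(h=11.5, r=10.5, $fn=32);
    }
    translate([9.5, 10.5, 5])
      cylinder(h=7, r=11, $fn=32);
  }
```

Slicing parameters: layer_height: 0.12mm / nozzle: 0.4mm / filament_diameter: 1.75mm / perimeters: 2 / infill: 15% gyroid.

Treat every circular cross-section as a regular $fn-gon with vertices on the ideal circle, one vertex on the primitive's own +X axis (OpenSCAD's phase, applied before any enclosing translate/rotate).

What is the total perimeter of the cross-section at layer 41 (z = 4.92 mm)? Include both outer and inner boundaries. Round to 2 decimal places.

42.10 mm

At z = 4.92 mm: the cube is present — its section is the full 19.5×22 rectangle (perimeter 83.00 mm); the cube at (-1.5, -2) (footprint 22×22.5) is included at this height (perimeter 89.00 mm); the cube at (5.5, 13.5) is not intersected at this z (z outside [8, 11.5]); the cylinder at (3, 10.5): section is a regular 32-gon, circumradius r=10.5 (perimeter = 2·32·10.500·sin(180°/32) = 65.87 mm); Taking the first minus the rest: starting from the 19.5×22 cube, the 22×22.5 cube at (-1.5, -2) partially overlaps it — only the 399.75 mm² overlap (of its 495.00 mm²) is removed, clipping the outline; the r=10.5 cylinder at (3, 10.5) partially overlaps it — only the 1.93 mm² overlap (of its 344.14 mm²) is removed, clipping the outline — boundary = 42.10 mm; the cylinder at (9.5, 10.5) does not reach this height (z outside [5, 12]); Subtracting the remaining from the first: none of the subtracted shapes is present at this height, so that combined region is unchanged — boundary = 42.10 mm; (rotated 20° about Z; rotation is an isometry so areas/perimeters/island counts are preserved). Overall, the cross-section is a single solid region. Total boundary length (outer) = 42.10 mm.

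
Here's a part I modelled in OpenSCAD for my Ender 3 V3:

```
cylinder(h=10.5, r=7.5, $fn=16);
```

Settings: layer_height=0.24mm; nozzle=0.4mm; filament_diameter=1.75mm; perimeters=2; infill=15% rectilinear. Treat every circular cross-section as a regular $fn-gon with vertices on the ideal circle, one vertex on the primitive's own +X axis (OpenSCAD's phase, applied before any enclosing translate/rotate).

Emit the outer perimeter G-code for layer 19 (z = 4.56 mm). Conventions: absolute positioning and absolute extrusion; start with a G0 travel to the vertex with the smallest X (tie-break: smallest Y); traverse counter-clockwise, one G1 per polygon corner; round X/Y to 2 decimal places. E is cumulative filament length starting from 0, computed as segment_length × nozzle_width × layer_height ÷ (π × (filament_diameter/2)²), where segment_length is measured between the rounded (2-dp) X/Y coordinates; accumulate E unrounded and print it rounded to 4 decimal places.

At z = 4.56 mm: the r=7.5 cylinder gives a regular 16-gon of circumradius 7.5 (constant along its height). The outline is a single polygon with 16 vertices. Extrusion per mm of travel: 0.4 × 0.24 / (π × 0.875²) = 0.039912. Accumulating E over each segment gives final E = 1.8686.

G0 X-7.50 Y0.00 Z4.56
G1 X-6.93 Y-2.87 E0.1168
G1 X-5.30 Y-5.30 E0.2336
G1 X-2.87 Y-6.93 E0.3504
G1 X0.00 Y-7.50 E0.4671
G1 X2.87 Y-6.93 E0.5839
G1 X5.30 Y-5.30 E0.7007
G1 X6.93 Y-2.87 E0.8175
G1 X7.50 Y0.00 E0.9343
G1 X6.93 Y2.87 E1.0511
G1 X5.30 Y5.30 E1.1679
G1 X2.87 Y6.93 E1.2846
G1 X0.00 Y7.50 E1.4014
G1 X-2.87 Y6.93 E1.5182
G1 X-5.30 Y5.30 E1.6350
G1 X-6.93 Y2.87 E1.7518
G1 X-7.50 Y0.00 E1.8686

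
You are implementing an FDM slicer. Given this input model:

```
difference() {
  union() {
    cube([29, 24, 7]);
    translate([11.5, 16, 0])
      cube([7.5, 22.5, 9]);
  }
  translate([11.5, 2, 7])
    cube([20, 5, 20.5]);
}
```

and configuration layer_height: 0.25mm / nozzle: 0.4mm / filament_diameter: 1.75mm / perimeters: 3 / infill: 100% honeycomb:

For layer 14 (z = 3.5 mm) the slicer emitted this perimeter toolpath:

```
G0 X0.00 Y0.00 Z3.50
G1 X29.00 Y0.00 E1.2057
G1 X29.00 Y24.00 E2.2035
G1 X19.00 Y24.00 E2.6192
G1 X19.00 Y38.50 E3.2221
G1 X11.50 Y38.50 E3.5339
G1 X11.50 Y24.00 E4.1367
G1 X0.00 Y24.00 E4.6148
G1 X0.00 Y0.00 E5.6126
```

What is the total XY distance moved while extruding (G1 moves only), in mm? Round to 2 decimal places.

135.00 mm

Sum the Euclidean lengths of each G1 segment: total = 135.00 mm.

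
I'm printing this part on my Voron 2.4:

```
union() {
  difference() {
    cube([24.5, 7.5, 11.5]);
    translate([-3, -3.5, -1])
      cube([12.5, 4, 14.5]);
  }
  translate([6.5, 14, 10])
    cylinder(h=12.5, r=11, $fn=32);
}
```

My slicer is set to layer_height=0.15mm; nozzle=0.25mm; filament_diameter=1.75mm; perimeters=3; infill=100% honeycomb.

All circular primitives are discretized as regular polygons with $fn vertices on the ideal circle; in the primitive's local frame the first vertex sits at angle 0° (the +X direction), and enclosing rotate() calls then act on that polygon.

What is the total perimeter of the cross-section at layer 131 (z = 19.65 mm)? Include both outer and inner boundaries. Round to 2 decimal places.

69.00 mm

At z = 19.65 mm: the cube is absent (z outside [0, 11.5]); the cube at (-3, -3.5) is not intersected at this z (z outside [-1, 13.5]); Subtracting the remaining from the first: the first operand is absent here, so nothing remains; the r=11 cylinder at (6.5, 14) gives a regular 32-gon of circumradius 11 (constant along its height) (perimeter = 2·32·11.000·sin(180°/32) = 69.00 mm); Combining (union): only the r=11 cylinder at (6.5, 14) is present, so the union is just that shape — boundary = 69.00 mm. Overall, the cross-section is a single solid region. Total boundary length (outer) = 69.00 mm.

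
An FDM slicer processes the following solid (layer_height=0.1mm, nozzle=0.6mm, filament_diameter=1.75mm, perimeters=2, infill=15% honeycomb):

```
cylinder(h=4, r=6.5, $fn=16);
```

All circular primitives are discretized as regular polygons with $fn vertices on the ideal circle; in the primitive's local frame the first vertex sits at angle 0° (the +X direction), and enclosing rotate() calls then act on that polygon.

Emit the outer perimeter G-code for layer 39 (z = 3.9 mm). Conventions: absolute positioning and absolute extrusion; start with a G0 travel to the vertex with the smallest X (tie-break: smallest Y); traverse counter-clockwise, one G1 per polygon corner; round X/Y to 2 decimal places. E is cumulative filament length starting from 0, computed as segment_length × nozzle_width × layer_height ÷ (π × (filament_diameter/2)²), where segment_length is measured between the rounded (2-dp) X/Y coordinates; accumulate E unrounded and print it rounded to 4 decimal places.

At z = 3.9 mm: the r=6.5 cylinder gives a regular 16-gon of circumradius 6.5 (constant along its height). The outline is a single polygon with 16 vertices. Extrusion per mm of travel: 0.6 × 0.1 / (π × 0.875²) = 0.024945. Accumulating E over each segment gives final E = 1.0129.

G0 X-6.50 Y0.00 Z3.90
G1 X-6.01 Y-2.49 E0.0633
G1 X-4.60 Y-4.60 E0.1266
G1 X-2.49 Y-6.01 E0.1899
G1 X0.00 Y-6.50 E0.2532
G1 X2.49 Y-6.01 E0.3165
G1 X4.60 Y-4.60 E0.3798
G1 X6.01 Y-2.49 E0.4431
G1 X6.50 Y0.00 E0.5064
G1 X6.01 Y2.49 E0.5697
G1 X4.60 Y4.60 E0.6330
G1 X2.49 Y6.01 E0.6964
G1 X0.00 Y6.50 E0.7597
G1 X-2.49 Y6.01 E0.8230
G1 X-4.60 Y4.60 E0.8863
G1 X-6.01 Y2.49 E0.9496
G1 X-6.50 Y0.00 E1.0129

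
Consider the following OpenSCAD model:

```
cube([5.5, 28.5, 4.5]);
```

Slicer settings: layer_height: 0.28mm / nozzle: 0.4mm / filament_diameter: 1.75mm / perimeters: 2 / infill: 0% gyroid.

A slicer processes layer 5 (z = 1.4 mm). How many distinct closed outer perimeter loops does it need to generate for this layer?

1

At z = 1.4 mm: the cube is present — its section is the full 5.5×28.5 rectangle. The result has 1 disconnected region.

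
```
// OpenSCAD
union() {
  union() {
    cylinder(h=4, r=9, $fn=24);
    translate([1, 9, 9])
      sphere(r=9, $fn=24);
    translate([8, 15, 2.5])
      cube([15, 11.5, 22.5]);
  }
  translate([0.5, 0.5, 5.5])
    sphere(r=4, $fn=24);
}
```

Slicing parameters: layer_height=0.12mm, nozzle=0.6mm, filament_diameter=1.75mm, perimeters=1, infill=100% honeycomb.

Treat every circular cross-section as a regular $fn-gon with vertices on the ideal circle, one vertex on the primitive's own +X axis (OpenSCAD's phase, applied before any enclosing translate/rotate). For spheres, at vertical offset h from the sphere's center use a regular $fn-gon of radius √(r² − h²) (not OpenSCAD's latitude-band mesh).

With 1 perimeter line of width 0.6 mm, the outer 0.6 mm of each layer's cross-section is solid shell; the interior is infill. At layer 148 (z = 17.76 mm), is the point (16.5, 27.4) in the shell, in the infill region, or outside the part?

outside

At z = 17.76 mm: the cylinder is not intersected at this z (z outside [0, 4]); the r=9 sphere at (1, 9) slices to a regular 24-gon of circumradius 2.065 (√(r²−h²) with h=8.76 from center); the 15×11.5 cube at (8, 15) contributes its full rectangle; Combining (union): the 2 present regions are separate (no shared area or edge), so areas and boundary lengths simply add and each stays a separate island — 2 connected regions; the sphere at (0.5, 0.5) is absent (|z−center|=12.260 > r=4); Combining (union): only that combined region is present, so the union is just that shape — 2 connected regions. Overall, the cross-section has 2 separate islands. The nearest boundary edge runs (8.00, 26.50)→(23.00, 26.50); distance from the point to it = 0.90 mm. The point is not inside any of the regions above, so it lies outside the cross-section (0.90 mm from the nearest boundary).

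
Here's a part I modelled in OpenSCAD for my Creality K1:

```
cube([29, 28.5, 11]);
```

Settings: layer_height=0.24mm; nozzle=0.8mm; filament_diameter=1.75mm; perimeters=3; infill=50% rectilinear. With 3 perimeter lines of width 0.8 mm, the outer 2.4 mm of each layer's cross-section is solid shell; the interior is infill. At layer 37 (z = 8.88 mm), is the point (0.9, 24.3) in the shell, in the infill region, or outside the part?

At z = 8.88 mm: the 29×28.5 cube contributes its full rectangle. Overall, the cross-section is a single solid region. The nearest boundary edge runs (0.00, 28.50)→(0.00, 0.00); distance from the point to it = 0.90 mm. The point is inside the cross-section, 0.90 mm from the nearest boundary — within the 2.4 mm shell band (3 × 0.8).

shell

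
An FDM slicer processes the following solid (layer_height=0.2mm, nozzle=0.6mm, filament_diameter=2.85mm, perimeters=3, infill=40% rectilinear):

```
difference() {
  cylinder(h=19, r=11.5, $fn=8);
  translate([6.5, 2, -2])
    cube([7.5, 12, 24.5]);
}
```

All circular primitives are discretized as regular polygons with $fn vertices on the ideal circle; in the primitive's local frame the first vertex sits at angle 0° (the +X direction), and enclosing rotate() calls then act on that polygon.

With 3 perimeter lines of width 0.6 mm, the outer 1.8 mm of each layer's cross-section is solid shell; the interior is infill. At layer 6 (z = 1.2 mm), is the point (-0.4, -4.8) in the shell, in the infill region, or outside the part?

At z = 1.2 mm: the cylinder: section is a regular 8-gon, circumradius r=11.5; the cube at (6.5, 2) (footprint 7.5×12) is included at this height; Taking the first minus the rest: starting from the r=11.5 cylinder, the 7.5×12 cube at (6.5, 2) partially overlaps it — only the 18.34 mm² overlap (of its 90.00 mm²) is removed, clipping the outline — 1 connected region. Overall, the cross-section is a single solid region. The nearest boundary edge runs (-0.00, -11.50)→(-8.13, -8.13); distance from the point to it = 6.04 mm. The point is inside the cross-section and 6.04 mm from the nearest boundary — more than the 1.8 mm shell width (3 × 0.6), so it's in the infill interior.

infill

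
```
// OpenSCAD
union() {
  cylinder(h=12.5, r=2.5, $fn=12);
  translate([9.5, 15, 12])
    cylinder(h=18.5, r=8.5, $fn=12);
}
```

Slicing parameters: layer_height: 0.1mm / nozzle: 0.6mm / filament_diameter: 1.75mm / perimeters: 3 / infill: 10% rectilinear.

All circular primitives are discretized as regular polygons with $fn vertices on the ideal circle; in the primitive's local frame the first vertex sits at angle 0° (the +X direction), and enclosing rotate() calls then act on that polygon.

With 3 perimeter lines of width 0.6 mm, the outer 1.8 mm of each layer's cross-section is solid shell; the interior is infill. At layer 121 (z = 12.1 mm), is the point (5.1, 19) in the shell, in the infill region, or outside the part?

infill

At z = 12.1 mm: the cylinder: section is a regular 12-gon, circumradius r=2.5; the cylinder at (9.5, 15): section is a regular 12-gon, circumradius r=8.5; Merging all regions: the 2 present regions are separate (no shared area or edge), so areas and boundary lengths simply add and each stays a separate island — 2 connected regions. Overall, the cross-section has 2 separate islands. The nearest boundary edge runs (2.14, 19.25)→(5.25, 22.36); distance from the point to it = 2.27 mm. (Shell/infill is judged within the island containing the point — the largest one.) The point is inside the cross-section and 2.27 mm from the nearest boundary — more than the 1.8 mm shell width (3 × 0.6), so it's in the infill interior.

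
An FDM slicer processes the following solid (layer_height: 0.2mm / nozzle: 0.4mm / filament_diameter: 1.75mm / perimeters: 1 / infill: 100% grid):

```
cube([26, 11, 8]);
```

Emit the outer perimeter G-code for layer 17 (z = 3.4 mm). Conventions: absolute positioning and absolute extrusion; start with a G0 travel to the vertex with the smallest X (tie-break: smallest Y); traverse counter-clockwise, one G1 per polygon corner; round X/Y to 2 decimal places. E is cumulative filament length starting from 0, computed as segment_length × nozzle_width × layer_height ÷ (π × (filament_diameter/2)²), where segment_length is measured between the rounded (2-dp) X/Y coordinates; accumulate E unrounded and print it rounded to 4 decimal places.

G0 X0.00 Y0.00 Z3.40
G1 X26.00 Y0.00 E0.8648
G1 X26.00 Y11.00 E1.2306
G1 X0.00 Y11.00 E2.0954
G1 X0.00 Y0.00 E2.4612

At z = 3.4 mm: the 26×11 cube contributes its full rectangle. The outline is a single polygon with 4 vertices. Extrusion per mm of travel: 0.4 × 0.2 / (π × 0.875²) = 0.033260. Accumulating E over each segment gives final E = 2.4612.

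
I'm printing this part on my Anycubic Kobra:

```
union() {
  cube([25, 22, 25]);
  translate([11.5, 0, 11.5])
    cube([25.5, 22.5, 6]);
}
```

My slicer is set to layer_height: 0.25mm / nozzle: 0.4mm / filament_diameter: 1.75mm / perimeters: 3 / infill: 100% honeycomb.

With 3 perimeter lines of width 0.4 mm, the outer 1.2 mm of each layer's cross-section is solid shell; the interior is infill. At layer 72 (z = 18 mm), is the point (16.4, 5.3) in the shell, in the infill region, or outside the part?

At z = 18 mm: the cube is present — its section is the full 25×22 rectangle; the cube at (11.5, 0) is absent (z outside [11.5, 17.5]); Merging all regions: only the 25×22 cube is present, so the union is just that shape — 1 connected region. Overall, the cross-section is a single solid region. The nearest boundary edge runs (0.00, 0.00)→(25.00, 0.00); distance from the point to it = 5.30 mm. The point is inside the cross-section and 5.30 mm from the nearest boundary — more than the 1.2 mm shell width (3 × 0.4), so it's in the infill interior.

infill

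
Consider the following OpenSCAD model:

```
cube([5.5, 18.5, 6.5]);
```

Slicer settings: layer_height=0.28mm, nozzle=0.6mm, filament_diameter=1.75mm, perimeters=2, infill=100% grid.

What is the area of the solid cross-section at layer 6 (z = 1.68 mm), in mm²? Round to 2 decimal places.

At z = 1.68 mm: the 5.5×18.5 cube contributes its full rectangle (area 101.75 mm²). Overall, the cross-section is a single solid region. Net area = 101.75 mm².

101.75 mm²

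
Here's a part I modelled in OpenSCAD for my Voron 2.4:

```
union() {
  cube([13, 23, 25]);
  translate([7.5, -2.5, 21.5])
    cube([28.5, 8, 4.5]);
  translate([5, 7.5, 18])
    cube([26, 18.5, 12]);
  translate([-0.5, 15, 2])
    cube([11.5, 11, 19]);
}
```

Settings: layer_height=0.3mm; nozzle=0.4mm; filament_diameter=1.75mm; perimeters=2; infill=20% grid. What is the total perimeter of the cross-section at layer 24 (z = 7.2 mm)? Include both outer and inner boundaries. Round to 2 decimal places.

At z = 7.2 mm: the cube (footprint 13×23) is included at this height (perimeter 72.00 mm); the cube at (7.5, -2.5) is not intersected at this z (z outside [21.5, 26]); the cube at (5, 7.5) is absent (z outside [18, 30]); the cube at (-0.5, 15) (footprint 11.5×11) is included at this height (perimeter 45.00 mm); Merging all regions: the regions partially overlap (shared area 88.00 mm²), so the edge portions inside another operand are dropped and the merged outline is re-measured after clipping — boundary = 79.00 mm. Overall, the cross-section is a single solid region. Total boundary length (outer) = 79.00 mm.

79.00 mm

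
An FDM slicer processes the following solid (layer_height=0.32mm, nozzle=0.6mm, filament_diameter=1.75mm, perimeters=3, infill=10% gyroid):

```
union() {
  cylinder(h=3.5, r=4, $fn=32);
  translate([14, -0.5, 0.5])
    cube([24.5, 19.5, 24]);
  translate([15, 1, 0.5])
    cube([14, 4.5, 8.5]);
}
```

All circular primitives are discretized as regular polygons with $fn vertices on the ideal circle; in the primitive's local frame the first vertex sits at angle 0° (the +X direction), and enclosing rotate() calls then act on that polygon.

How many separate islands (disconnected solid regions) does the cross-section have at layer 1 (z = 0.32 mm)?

1

At z = 0.32 mm: the r=4 cylinder gives a regular 32-gon of circumradius 4 (constant along its height); the cube at (14, -0.5) is not intersected at this z (z outside [0.5, 24.5]); the cube at (15, 1) is absent (z outside [0.5, 9]); Merging all regions: only the r=4 cylinder is present, so the union is just that shape — 1 connected region. Overall, the cross-section is a single solid region. Island count = 1.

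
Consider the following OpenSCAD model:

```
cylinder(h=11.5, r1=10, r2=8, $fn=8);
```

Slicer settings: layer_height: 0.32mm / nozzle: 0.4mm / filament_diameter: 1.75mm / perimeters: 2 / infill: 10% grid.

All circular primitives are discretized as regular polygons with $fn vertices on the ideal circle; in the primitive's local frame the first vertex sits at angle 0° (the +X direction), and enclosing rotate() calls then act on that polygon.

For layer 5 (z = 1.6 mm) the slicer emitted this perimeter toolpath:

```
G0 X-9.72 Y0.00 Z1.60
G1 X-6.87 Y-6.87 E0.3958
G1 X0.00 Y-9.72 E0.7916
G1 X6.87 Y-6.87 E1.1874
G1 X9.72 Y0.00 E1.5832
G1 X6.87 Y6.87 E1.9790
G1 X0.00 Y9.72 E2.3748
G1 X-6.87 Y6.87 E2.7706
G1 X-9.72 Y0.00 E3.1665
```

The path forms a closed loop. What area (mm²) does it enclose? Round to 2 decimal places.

Apply the shoelace formula to the sequence of (X, Y) vertices; enclosed area = 267.11 mm².

267.11 mm²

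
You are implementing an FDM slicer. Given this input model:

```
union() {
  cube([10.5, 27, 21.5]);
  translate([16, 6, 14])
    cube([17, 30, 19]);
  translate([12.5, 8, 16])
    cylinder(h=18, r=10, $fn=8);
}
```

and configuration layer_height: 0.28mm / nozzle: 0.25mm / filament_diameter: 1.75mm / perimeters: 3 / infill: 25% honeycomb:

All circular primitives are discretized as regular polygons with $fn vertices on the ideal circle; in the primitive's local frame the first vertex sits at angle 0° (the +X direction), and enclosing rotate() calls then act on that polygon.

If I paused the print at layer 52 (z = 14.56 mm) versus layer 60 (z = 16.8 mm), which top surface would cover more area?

Layer 52 (z = 14.56): the cube is present — its section is the full 10.5×27 rectangle (area 283.50 mm²); the cube at (16, 6) (footprint 17×30) is included at this height (area 510.00 mm²); the cylinder at (12.5, 8) is absent (z outside [16, 34]); Merging all regions: the 2 present regions are separate (no shared area or edge), so areas and boundary lengths simply add and each stays a separate island — area = 793.50 mm². So its area = 793.50 mm². Layer 60 (z = 16.8): the cube (footprint 10.5×27) is included at this height (area 283.50 mm²); the 17×30 cube at (16, 6) contributes its full rectangle (area 510.00 mm²); the r=10 cylinder at (12.5, 8) contributes a regular 8-gon of circumradius 10 (area = (8/2)·10.000²·sin(360°/8) = 282.84 mm²); Combining (union): the regions partially overlap — summed areas 1076.34 mm² minus the doubly-counted overlap 151.84 mm² gives 924.50 mm² — area = 924.50 mm². So its area = 924.50 mm². Layer 60 is larger (924.50 vs 793.50 mm²).

layer 60 (z = 16.8 mm)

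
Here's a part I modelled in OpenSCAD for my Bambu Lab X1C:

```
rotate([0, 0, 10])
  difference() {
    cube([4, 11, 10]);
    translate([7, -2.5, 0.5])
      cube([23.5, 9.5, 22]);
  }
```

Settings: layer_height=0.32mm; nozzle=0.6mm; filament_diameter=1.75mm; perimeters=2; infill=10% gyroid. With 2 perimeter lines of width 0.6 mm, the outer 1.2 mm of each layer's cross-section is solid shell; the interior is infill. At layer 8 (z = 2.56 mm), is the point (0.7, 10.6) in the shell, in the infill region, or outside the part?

shell

At z = 2.56 mm: the 4×11 cube contributes its full rectangle; the 23.5×9.5 cube at (7, -2.5) contributes its full rectangle; Subtracting the remaining from the first: starting from the 4×11 cube, the 23.5×9.5 cube at (7, -2.5) misses the remaining region (no effect) — 1 connected region; (rotated 10° about Z; rotation is an isometry so areas/perimeters/island counts are preserved). Overall, the cross-section is a single solid region. Undo the 10° rotation: the query point maps to (2.530, 10.317) in the un-rotated model frame. The nearest boundary edge runs (0.00, 11.00)→(4.00, 11.00); distance from the point to it = 0.68 mm. The point is inside the cross-section, 0.68 mm from the nearest boundary — within the 1.2 mm shell band (2 × 0.6).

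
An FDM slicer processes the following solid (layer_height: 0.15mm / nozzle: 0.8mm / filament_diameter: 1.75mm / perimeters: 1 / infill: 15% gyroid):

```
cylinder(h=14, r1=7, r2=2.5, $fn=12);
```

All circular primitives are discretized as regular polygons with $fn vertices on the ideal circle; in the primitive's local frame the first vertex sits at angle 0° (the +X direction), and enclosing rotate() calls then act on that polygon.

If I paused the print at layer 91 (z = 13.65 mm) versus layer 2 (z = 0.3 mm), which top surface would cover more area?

layer 2 (z = 0.3 mm)

Layer 91 (z = 13.65): the cone: at t=0.975 of its height the radius interpolates to r₁+(r₂−r₁)t = 2.612, giving a regular 12-gon of that circumradius (area = (12/2)·2.612²·sin(360°/12) = 20.48 mm²). So its area = 20.48 mm². Layer 2 (z = 0.3): the cone: at t=0.021 of its height the radius interpolates to r₁+(r₂−r₁)t = 6.904, giving a regular 12-gon of that circumradius (area = (12/2)·6.904²·sin(360°/12) = 142.98 mm²). So its area = 142.98 mm². Layer 2 is larger (142.98 vs 20.48 mm²).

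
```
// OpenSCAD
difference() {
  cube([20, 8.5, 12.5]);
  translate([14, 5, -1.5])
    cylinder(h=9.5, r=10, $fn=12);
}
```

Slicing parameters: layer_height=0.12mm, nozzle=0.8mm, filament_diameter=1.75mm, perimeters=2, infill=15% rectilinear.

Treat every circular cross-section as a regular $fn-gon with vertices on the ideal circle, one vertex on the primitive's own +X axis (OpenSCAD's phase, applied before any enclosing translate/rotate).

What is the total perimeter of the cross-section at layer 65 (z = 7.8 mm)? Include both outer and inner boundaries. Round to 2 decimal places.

27.58 mm

At z = 7.8 mm: the cube is present — its section is the full 20×8.5 rectangle (perimeter 57.00 mm); the r=10 cylinder at (14, 5) gives a regular 12-gon of circumradius 10 (constant along its height) (perimeter = 2·12·10.000·sin(180°/12) = 62.12 mm); Taking the first minus the rest: starting from the 20×8.5 cube, the r=10 cylinder at (14, 5) partially overlaps it — only the 131.01 mm² overlap (of its 300.00 mm²) is removed, clipping the outline — boundary = 27.58 mm. Overall, the cross-section is a single solid region. Total boundary length (outer) = 27.58 mm.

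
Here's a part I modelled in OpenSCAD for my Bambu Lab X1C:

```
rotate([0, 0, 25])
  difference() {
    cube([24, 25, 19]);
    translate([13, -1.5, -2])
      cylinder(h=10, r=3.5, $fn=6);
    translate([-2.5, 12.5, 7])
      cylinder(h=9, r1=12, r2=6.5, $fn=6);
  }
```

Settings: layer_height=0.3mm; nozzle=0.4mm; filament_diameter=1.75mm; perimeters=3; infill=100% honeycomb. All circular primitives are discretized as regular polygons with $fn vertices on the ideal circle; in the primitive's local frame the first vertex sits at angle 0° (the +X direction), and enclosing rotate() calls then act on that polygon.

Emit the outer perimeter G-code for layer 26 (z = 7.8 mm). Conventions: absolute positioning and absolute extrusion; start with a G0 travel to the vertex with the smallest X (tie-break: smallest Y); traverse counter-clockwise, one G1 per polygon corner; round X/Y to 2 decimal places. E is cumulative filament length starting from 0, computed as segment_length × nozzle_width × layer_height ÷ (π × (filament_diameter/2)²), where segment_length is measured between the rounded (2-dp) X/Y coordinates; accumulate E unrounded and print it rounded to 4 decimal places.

G0 X-10.57 Y22.66 Z7.80
G1 X-9.50 Y20.36 E0.1266
G1 X-6.55 Y21.74 E0.2890
G1 X2.88 Y15.14 E0.8633
G1 X1.88 Y3.67 E1.4377
G1 X-1.07 Y2.29 E1.6002
G1 X0.00 Y0.00 E1.7263
G1 X9.39 Y4.38 E2.2432
G1 X9.55 Y6.14 E2.3314
G1 X12.72 Y7.62 E2.5059
G1 X14.17 Y6.61 E2.5941
G1 X21.75 Y10.14 E3.0112
G1 X11.19 Y32.80 E4.2585
G1 X-10.57 Y22.66 E5.4562

At z = 7.8 mm: the 24×25 cube contributes its full rectangle; the r=3.5 cylinder at (13, -1.5) contributes a regular 6-gon of circumradius 3.5; the cone at (-2.5, 12.5) contributes a regular 6-gon of circumradius 11.511 (interpolated between r1=12 and r2=6.5 at t=0.089); Subtracting the remaining from the first: starting from the 24×25 cube, the r=3.5 cylinder at (13, -1.5) partially overlaps it — only the 6.71 mm² overlap (of its 31.83 mm²) is removed, clipping the outline; the cone at (-2.5, 12.5) partially overlaps it — only the 122.29 mm² overlap (of its 344.26 mm²) is removed, clipping the outline — 1 connected region; (rotated 25° about Z; rotation is an isometry so areas/perimeters/island counts are preserved). The outline is a single polygon with 13 vertices. Extrusion per mm of travel: 0.4 × 0.3 / (π × 0.875²) = 0.049890. Accumulating E over each segment gives final E = 5.4562.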